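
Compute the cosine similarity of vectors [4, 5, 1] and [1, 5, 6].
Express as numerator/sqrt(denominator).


dot = 35. |a|^2 = 42, |b|^2 = 62. cos = 35/sqrt(2604).

35/sqrt(2604)


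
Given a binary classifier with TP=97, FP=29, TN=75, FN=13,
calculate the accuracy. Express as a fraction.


Accuracy = (TP + TN) / (TP + TN + FP + FN) = (97 + 75) / 214 = 86/107.

86/107


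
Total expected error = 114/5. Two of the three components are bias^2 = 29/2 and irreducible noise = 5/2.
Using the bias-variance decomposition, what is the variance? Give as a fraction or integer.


Total error = bias^2 + variance + irreducible noise. So variance = 114/5 - 29/2 - 5/2 = 29/5.

29/5


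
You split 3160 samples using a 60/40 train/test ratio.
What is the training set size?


Test set = 3160 * 40% = 1264. Training set = 3160 - 1264 = 1896.

1896


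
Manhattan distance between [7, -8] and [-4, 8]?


d = sum of absolute differences: |7--4|=11 + |-8-8|=16 = 27.

27


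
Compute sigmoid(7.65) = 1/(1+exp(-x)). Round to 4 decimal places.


sigma(7.65) = 1/(1+e^(-7.65)) = 1/(1+0.000476) = 1/1.000476 = 0.9995.

0.9995


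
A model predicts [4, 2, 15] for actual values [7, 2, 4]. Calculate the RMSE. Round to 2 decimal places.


MSE = 43.3333. RMSE = sqrt(43.3333) = 6.58.

6.58


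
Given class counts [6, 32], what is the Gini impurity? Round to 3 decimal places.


Total = 38. Proportions: 6/38, 32/38. sum(p_i^2) = 0.7341. Gini = 1 - 0.7341 = 0.2659, which rounds to 0.266.

0.266


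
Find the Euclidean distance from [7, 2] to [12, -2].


d = sqrt(sum of squared differences). (7-12)^2=25, (2--2)^2=16. Sum = 41.

sqrt(41)


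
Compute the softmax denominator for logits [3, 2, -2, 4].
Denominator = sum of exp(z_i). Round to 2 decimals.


Denom = e^3=20.0855 + e^2=7.3891 + e^-2=0.1353 + e^4=54.5982. Sum = 82.2081, which rounds to 82.21.

82.21


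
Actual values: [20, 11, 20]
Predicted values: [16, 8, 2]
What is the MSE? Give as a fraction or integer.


MSE = (1/3) * ((20-16)^2=16 + (11-8)^2=9 + (20-2)^2=324). Sum = 349. MSE = 349/3.

349/3


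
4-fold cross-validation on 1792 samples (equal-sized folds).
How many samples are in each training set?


Each validation fold has 1792/4 = 448 samples. Training set = 1792 - 448 = 1344.

1344


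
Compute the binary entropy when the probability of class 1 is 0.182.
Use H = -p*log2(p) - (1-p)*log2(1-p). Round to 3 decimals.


H = -0.182*log2(0.182) - 0.818*log2(0.818) = 0.684.

0.684


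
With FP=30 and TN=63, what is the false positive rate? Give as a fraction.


FPR = FP / (FP + TN) = 30 / 93 = 10/31.

10/31


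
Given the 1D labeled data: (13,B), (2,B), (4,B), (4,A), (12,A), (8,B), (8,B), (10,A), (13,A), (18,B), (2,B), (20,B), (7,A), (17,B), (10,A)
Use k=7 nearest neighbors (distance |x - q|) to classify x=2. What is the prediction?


Distances: |13-2|=11, |2-2|=0, |4-2|=2, |4-2|=2, |12-2|=10, |8-2|=6, |8-2|=6, |10-2|=8, |13-2|=11, |18-2|=16, |2-2|=0, |20-2|=18, |7-2|=5, |17-2|=15, |10-2|=8. 7 nearest: (2,B), (2,B), (4,A), (4,B), (7,A), (8,B), (8,B). Counts: {'B': 5, 'A': 2}. Majority class: B.

B


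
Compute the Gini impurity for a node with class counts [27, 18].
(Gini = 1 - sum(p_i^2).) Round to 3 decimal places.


Total = 45. Proportions: 27/45, 18/45. sum(p_i^2) = 0.5200. Gini = 1 - 0.5200 = 0.4800, which rounds to 0.480.

0.480


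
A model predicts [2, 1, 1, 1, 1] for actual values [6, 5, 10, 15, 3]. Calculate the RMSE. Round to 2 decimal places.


MSE = 62.6000. RMSE = sqrt(62.6000) = 7.91.

7.91


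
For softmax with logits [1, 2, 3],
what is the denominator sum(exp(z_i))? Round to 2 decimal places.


Denom = e^1=2.7183 + e^2=7.3891 + e^3=20.0855. Sum = 30.1929, which rounds to 30.19.

30.19


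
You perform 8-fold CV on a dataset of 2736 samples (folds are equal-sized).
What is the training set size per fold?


Each validation fold has 2736/8 = 342 samples. Training set = 2736 - 342 = 2394.

2394


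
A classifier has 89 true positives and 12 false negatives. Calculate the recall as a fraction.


Recall = TP / (TP + FN) = 89 / 101 = 89/101.

89/101


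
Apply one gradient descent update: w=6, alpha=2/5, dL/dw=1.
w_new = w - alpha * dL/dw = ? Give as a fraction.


w_new = 6 - 2/5 * 1 = 6 - 2/5 = 28/5.

28/5


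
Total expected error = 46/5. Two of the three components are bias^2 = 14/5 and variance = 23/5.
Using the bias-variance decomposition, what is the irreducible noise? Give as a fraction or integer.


Total error = bias^2 + variance + irreducible noise. So irreducible noise = 46/5 - 14/5 - 23/5 = 9/5.

9/5


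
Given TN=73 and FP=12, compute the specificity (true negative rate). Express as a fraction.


Specificity = TN / (TN + FP) = 73 / 85 = 73/85.

73/85


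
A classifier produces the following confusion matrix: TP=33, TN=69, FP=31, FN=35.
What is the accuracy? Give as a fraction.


Accuracy = (TP + TN) / (TP + TN + FP + FN) = (33 + 69) / 168 = 17/28.

17/28


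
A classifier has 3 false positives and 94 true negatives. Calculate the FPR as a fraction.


FPR = FP / (FP + TN) = 3 / 97 = 3/97.

3/97


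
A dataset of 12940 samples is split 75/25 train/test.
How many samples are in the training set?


Test set = 12940 * 25% = 3235. Training set = 12940 - 3235 = 9705.

9705


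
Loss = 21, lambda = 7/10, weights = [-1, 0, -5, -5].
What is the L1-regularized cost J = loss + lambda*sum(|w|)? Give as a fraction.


L1 norm = sum(|w|) = 11. J = 21 + 7/10 * 11 = 287/10.

287/10


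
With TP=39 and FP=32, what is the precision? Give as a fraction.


Precision = TP / (TP + FP) = 39 / 71 = 39/71.

39/71


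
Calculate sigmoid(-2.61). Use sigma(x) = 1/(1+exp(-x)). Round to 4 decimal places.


sigma(-2.61) = 1/(1+e^(2.61)) = 1/(1+13.599051) = 1/14.599051 = 0.0685.

0.0685


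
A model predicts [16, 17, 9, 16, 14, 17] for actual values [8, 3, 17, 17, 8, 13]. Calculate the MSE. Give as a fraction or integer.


MSE = (1/6) * ((8-16)^2=64 + (3-17)^2=196 + (17-9)^2=64 + (17-16)^2=1 + (8-14)^2=36 + (13-17)^2=16). Sum = 377. MSE = 377/6.

377/6


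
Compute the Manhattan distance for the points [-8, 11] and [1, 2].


d = sum of absolute differences: |-8-1|=9 + |11-2|=9 = 18.

18


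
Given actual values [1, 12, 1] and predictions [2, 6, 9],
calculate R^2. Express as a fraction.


Mean(y) = 14/3. SS_res = 101. SS_tot = 242/3. R^2 = 1 - 101/(242/3) = -61/242.

-61/242


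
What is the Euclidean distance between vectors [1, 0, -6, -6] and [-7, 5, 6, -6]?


d = sqrt(sum of squared differences). (1--7)^2=64, (0-5)^2=25, (-6-6)^2=144, (-6--6)^2=0. Sum = 233.

sqrt(233)


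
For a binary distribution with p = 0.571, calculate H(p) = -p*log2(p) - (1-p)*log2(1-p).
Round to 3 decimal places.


H = -0.571*log2(0.571) - 0.429*log2(0.429) = 0.985.

0.985


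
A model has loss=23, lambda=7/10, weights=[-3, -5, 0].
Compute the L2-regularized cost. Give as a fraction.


L2 sq norm = sum(w^2) = 34. J = 23 + 7/10 * 34 = 234/5.

234/5


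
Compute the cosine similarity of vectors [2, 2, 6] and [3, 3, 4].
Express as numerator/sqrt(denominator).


dot = 36. |a|^2 = 44, |b|^2 = 34. cos = 36/sqrt(1496).

36/sqrt(1496)


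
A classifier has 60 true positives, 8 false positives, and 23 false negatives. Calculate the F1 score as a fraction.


Precision = 60/68 = 15/17. Recall = 60/83 = 60/83. F1 = 2*P*R/(P+R) = 120/151.

120/151


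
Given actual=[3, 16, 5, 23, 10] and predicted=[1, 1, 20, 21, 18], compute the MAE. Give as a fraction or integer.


MAE = (1/5) * (|3-1|=2 + |16-1|=15 + |5-20|=15 + |23-21|=2 + |10-18|=8). Sum = 42. MAE = 42/5.

42/5


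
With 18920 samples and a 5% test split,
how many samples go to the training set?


Test set = 18920 * 5% = 946. Training set = 18920 - 946 = 17974.

17974


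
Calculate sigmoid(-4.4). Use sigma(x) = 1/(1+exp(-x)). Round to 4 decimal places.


sigma(-4.4) = 1/(1+e^(4.4)) = 1/(1+81.450869) = 1/82.450869 = 0.0121.

0.0121


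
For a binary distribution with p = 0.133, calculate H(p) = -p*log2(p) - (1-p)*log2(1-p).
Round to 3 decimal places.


H = -0.133*log2(0.133) - 0.867*log2(0.867) = 0.566.

0.566


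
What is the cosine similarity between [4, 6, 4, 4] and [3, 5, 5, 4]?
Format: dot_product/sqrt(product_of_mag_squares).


dot = 78. |a|^2 = 84, |b|^2 = 75. cos = 78/sqrt(6300).

78/sqrt(6300)


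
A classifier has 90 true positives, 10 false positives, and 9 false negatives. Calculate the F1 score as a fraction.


Precision = 90/100 = 9/10. Recall = 90/99 = 10/11. F1 = 2*P*R/(P+R) = 180/199.

180/199


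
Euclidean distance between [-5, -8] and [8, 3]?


d = sqrt(sum of squared differences). (-5-8)^2=169, (-8-3)^2=121. Sum = 290.

sqrt(290)


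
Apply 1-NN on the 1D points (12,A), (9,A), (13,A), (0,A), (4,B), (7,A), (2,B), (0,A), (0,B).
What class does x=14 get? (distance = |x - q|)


Distances: |12-14|=2, |9-14|=5, |13-14|=1, |0-14|=14, |4-14|=10, |7-14|=7, |2-14|=12, |0-14|=14, |0-14|=14. 1 nearest: (13,A). Counts: {'A': 1}. Majority class: A.

A


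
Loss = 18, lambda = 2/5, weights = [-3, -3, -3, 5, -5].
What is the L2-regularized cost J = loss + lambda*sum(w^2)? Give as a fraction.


L2 sq norm = sum(w^2) = 77. J = 18 + 2/5 * 77 = 244/5.

244/5


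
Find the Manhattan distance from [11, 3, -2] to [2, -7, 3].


d = sum of absolute differences: |11-2|=9 + |3--7|=10 + |-2-3|=5 = 24.

24


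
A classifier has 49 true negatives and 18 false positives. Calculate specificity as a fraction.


Specificity = TN / (TN + FP) = 49 / 67 = 49/67.

49/67


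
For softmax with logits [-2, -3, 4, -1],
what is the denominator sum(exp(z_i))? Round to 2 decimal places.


Denom = e^-2=0.1353 + e^-3=0.0498 + e^4=54.5982 + e^-1=0.3679. Sum = 55.1512, which rounds to 55.15.

55.15


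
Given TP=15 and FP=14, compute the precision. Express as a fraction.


Precision = TP / (TP + FP) = 15 / 29 = 15/29.

15/29


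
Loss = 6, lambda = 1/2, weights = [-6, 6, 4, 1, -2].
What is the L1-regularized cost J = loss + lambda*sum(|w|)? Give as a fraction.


L1 norm = sum(|w|) = 19. J = 6 + 1/2 * 19 = 31/2.

31/2


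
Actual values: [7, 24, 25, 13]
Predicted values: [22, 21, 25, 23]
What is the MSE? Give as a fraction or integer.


MSE = (1/4) * ((7-22)^2=225 + (24-21)^2=9 + (25-25)^2=0 + (13-23)^2=100). Sum = 334. MSE = 167/2.

167/2


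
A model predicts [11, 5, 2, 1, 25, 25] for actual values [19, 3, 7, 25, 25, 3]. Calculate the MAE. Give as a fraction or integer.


MAE = (1/6) * (|19-11|=8 + |3-5|=2 + |7-2|=5 + |25-1|=24 + |25-25|=0 + |3-25|=22). Sum = 61. MAE = 61/6.

61/6


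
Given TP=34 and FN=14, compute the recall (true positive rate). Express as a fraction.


Recall = TP / (TP + FN) = 34 / 48 = 17/24.

17/24


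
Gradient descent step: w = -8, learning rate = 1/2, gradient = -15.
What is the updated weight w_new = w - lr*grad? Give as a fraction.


w_new = -8 - 1/2 * -15 = -8 - -15/2 = -1/2.

-1/2


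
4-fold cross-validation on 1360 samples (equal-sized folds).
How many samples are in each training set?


Each validation fold has 1360/4 = 340 samples. Training set = 1360 - 340 = 1020.

1020


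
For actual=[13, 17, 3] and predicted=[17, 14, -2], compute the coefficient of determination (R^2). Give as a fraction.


Mean(y) = 11. SS_res = 50. SS_tot = 104. R^2 = 1 - 50/(104) = 27/52.

27/52


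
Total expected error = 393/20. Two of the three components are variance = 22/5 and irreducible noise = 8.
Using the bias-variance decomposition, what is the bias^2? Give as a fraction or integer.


Total error = bias^2 + variance + irreducible noise. So bias^2 = 393/20 - 22/5 - 8 = 29/4.

29/4


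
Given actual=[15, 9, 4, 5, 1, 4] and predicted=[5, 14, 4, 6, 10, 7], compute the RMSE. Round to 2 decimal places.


MSE = 36.0000. RMSE = sqrt(36.0000) = 6.00.

6.00


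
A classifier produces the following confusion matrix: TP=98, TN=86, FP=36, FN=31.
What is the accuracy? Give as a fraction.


Accuracy = (TP + TN) / (TP + TN + FP + FN) = (98 + 86) / 251 = 184/251.

184/251


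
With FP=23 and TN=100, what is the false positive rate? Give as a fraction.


FPR = FP / (FP + TN) = 23 / 123 = 23/123.

23/123


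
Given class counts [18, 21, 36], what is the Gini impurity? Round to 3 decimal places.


Total = 75. Proportions: 18/75, 21/75, 36/75. sum(p_i^2) = 0.3664. Gini = 1 - 0.3664 = 0.6336, which rounds to 0.634.

0.634


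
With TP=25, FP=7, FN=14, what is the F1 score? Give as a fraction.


Precision = 25/32 = 25/32. Recall = 25/39 = 25/39. F1 = 2*P*R/(P+R) = 50/71.

50/71


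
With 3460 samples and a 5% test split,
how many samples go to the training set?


Test set = 3460 * 5% = 173. Training set = 3460 - 173 = 3287.

3287


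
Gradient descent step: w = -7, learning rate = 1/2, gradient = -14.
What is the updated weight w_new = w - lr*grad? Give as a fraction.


w_new = -7 - 1/2 * -14 = -7 - -7 = 0.

0


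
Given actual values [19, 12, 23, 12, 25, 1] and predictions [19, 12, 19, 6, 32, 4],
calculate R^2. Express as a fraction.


Mean(y) = 46/3. SS_res = 110. SS_tot = 1180/3. R^2 = 1 - 110/(1180/3) = 85/118.

85/118


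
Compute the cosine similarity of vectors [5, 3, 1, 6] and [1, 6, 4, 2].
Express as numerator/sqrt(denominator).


dot = 39. |a|^2 = 71, |b|^2 = 57. cos = 39/sqrt(4047).

39/sqrt(4047)


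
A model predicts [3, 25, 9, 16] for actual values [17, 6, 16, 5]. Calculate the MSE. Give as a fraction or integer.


MSE = (1/4) * ((17-3)^2=196 + (6-25)^2=361 + (16-9)^2=49 + (5-16)^2=121). Sum = 727. MSE = 727/4.

727/4


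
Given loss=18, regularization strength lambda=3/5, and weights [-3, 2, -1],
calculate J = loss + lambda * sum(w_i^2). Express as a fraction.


L2 sq norm = sum(w^2) = 14. J = 18 + 3/5 * 14 = 132/5.

132/5


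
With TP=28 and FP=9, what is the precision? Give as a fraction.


Precision = TP / (TP + FP) = 28 / 37 = 28/37.

28/37


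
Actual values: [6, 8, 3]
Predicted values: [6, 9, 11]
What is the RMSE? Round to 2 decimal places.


MSE = 21.6667. RMSE = sqrt(21.6667) = 4.65.

4.65


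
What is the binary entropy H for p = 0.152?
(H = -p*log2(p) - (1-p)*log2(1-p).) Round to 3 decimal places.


H = -0.152*log2(0.152) - 0.848*log2(0.848) = 0.615.

0.615


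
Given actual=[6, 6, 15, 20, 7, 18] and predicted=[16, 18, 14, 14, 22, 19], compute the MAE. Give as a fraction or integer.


MAE = (1/6) * (|6-16|=10 + |6-18|=12 + |15-14|=1 + |20-14|=6 + |7-22|=15 + |18-19|=1). Sum = 45. MAE = 15/2.

15/2


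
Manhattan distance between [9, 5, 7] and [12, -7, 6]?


d = sum of absolute differences: |9-12|=3 + |5--7|=12 + |7-6|=1 = 16.

16


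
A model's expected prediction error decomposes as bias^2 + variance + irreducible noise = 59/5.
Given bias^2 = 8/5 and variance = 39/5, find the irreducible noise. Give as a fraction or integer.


Total error = bias^2 + variance + irreducible noise. So irreducible noise = 59/5 - 8/5 - 39/5 = 12/5.

12/5


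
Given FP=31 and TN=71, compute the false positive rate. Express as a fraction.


FPR = FP / (FP + TN) = 31 / 102 = 31/102.

31/102


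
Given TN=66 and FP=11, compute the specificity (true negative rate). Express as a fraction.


Specificity = TN / (TN + FP) = 66 / 77 = 6/7.

6/7


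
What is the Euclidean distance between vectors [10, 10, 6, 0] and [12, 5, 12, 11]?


d = sqrt(sum of squared differences). (10-12)^2=4, (10-5)^2=25, (6-12)^2=36, (0-11)^2=121. Sum = 186.

sqrt(186)


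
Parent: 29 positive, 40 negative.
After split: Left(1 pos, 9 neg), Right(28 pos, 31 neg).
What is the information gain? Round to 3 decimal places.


H(parent) = 0.9816. H(left) = 0.4690, H(right) = 0.9981. Weighted = (10/69)*0.4690 + (59/69)*0.9981 = 0.9214. IG = 0.9816 - 0.9214 = 0.0602, which rounds to 0.060.

0.060


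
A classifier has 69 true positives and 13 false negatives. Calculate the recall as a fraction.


Recall = TP / (TP + FN) = 69 / 82 = 69/82.

69/82


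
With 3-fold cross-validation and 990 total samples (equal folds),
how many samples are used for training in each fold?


Each validation fold has 990/3 = 330 samples. Training set = 990 - 330 = 660.

660


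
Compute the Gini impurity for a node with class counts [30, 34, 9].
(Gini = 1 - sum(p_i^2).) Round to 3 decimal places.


Total = 73. Proportions: 30/73, 34/73, 9/73. sum(p_i^2) = 0.4010. Gini = 1 - 0.4010 = 0.5990, which rounds to 0.599.

0.599


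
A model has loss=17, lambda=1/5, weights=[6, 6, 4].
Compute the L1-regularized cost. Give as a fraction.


L1 norm = sum(|w|) = 16. J = 17 + 1/5 * 16 = 101/5.

101/5


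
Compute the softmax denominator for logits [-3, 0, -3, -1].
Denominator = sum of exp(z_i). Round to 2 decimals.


Denom = e^-3=0.0498 + e^0=1.0000 + e^-3=0.0498 + e^-1=0.3679. Sum = 1.4675, which rounds to 1.47.

1.47


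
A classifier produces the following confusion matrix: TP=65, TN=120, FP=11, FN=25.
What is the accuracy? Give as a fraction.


Accuracy = (TP + TN) / (TP + TN + FP + FN) = (65 + 120) / 221 = 185/221.

185/221


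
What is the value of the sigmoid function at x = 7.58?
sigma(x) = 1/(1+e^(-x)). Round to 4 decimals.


sigma(7.58) = 1/(1+e^(-7.58)) = 1/(1+0.000511) = 1/1.000511 = 0.9995.

0.9995


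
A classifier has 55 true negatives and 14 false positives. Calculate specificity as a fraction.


Specificity = TN / (TN + FP) = 55 / 69 = 55/69.

55/69


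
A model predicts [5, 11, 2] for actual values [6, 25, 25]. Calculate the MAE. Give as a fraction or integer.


MAE = (1/3) * (|6-5|=1 + |25-11|=14 + |25-2|=23). Sum = 38. MAE = 38/3.

38/3


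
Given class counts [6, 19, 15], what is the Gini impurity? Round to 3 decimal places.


Total = 40. Proportions: 6/40, 19/40, 15/40. sum(p_i^2) = 0.3887. Gini = 1 - 0.3887 = 0.6113, which rounds to 0.611.

0.611


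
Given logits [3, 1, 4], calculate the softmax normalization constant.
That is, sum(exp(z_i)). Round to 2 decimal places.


Denom = e^3=20.0855 + e^1=2.7183 + e^4=54.5982. Sum = 77.4020, which rounds to 77.40.

77.40


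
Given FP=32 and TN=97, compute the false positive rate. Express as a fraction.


FPR = FP / (FP + TN) = 32 / 129 = 32/129.

32/129


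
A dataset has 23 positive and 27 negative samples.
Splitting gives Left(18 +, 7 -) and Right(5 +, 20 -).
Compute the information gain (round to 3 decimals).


H(parent) = 0.9954. H(left) = 0.8555, H(right) = 0.7219. Weighted = (25/50)*0.8555 + (25/50)*0.7219 = 0.7887. IG = 0.9954 - 0.7887 = 0.2067, which rounds to 0.207.

0.207


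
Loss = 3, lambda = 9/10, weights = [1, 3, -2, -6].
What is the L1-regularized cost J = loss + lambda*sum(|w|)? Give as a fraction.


L1 norm = sum(|w|) = 12. J = 3 + 9/10 * 12 = 69/5.

69/5


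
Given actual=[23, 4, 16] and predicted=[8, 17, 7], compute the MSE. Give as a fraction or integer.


MSE = (1/3) * ((23-8)^2=225 + (4-17)^2=169 + (16-7)^2=81). Sum = 475. MSE = 475/3.

475/3


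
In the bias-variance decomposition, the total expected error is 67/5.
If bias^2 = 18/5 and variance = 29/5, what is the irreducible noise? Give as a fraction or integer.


Total error = bias^2 + variance + irreducible noise. So irreducible noise = 67/5 - 18/5 - 29/5 = 4.

4


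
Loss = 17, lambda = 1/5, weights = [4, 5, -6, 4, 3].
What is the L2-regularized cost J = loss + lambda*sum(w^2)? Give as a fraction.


L2 sq norm = sum(w^2) = 102. J = 17 + 1/5 * 102 = 187/5.

187/5


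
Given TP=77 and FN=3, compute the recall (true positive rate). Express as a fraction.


Recall = TP / (TP + FN) = 77 / 80 = 77/80.

77/80


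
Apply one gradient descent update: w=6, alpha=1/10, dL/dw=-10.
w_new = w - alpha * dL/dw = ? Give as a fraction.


w_new = 6 - 1/10 * -10 = 6 - -1 = 7.

7


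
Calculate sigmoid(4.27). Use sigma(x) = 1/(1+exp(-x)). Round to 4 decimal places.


sigma(4.27) = 1/(1+e^(-4.27)) = 1/(1+0.013982) = 1/1.013982 = 0.9862.

0.9862


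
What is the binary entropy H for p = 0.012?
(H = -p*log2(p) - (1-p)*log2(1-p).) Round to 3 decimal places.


H = -0.012*log2(0.012) - 0.988*log2(0.988) = 0.094.

0.094


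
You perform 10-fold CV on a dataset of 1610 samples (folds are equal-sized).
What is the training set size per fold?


Each validation fold has 1610/10 = 161 samples. Training set = 1610 - 161 = 1449.

1449


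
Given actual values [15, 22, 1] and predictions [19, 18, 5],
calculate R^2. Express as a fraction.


Mean(y) = 38/3. SS_res = 48. SS_tot = 686/3. R^2 = 1 - 48/(686/3) = 271/343.

271/343


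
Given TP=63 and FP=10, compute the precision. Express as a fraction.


Precision = TP / (TP + FP) = 63 / 73 = 63/73.

63/73


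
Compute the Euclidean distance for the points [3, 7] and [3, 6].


d = sqrt(sum of squared differences). (3-3)^2=0, (7-6)^2=1. Sum = 1.

1


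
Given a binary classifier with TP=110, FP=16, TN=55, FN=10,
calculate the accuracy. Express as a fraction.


Accuracy = (TP + TN) / (TP + TN + FP + FN) = (110 + 55) / 191 = 165/191.

165/191


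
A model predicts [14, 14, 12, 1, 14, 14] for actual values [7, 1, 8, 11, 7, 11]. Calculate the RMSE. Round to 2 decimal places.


MSE = 65.3333. RMSE = sqrt(65.3333) = 8.08.

8.08


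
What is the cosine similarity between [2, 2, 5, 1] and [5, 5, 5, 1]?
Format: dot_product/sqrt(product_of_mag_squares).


dot = 46. |a|^2 = 34, |b|^2 = 76. cos = 46/sqrt(2584).

46/sqrt(2584)


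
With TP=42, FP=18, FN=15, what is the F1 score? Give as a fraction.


Precision = 42/60 = 7/10. Recall = 42/57 = 14/19. F1 = 2*P*R/(P+R) = 28/39.

28/39


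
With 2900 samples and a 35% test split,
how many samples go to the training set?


Test set = 2900 * 35% = 1015. Training set = 2900 - 1015 = 1885.

1885


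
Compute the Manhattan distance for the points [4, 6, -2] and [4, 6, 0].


d = sum of absolute differences: |4-4|=0 + |6-6|=0 + |-2-0|=2 = 2.

2


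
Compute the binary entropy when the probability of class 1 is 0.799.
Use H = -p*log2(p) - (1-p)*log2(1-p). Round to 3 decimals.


H = -0.799*log2(0.799) - 0.201*log2(0.201) = 0.724.

0.724


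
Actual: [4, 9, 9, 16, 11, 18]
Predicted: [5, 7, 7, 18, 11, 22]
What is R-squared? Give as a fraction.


Mean(y) = 67/6. SS_res = 29. SS_tot = 785/6. R^2 = 1 - 29/(785/6) = 611/785.

611/785


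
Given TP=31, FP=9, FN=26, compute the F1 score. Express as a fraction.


Precision = 31/40 = 31/40. Recall = 31/57 = 31/57. F1 = 2*P*R/(P+R) = 62/97.

62/97


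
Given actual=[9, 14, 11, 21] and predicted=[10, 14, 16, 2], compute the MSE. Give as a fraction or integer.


MSE = (1/4) * ((9-10)^2=1 + (14-14)^2=0 + (11-16)^2=25 + (21-2)^2=361). Sum = 387. MSE = 387/4.

387/4


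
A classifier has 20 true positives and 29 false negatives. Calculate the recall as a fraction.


Recall = TP / (TP + FN) = 20 / 49 = 20/49.

20/49


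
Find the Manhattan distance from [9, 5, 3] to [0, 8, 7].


d = sum of absolute differences: |9-0|=9 + |5-8|=3 + |3-7|=4 = 16.

16


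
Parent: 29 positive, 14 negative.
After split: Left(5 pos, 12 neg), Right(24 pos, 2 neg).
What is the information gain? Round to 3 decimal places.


H(parent) = 0.9103. H(left) = 0.8740, H(right) = 0.3912. Weighted = (17/43)*0.8740 + (26/43)*0.3912 = 0.5821. IG = 0.9103 - 0.5821 = 0.3282, which rounds to 0.328.

0.328


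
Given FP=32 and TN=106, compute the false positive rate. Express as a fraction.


FPR = FP / (FP + TN) = 32 / 138 = 16/69.

16/69


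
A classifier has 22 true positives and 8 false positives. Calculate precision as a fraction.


Precision = TP / (TP + FP) = 22 / 30 = 11/15.

11/15


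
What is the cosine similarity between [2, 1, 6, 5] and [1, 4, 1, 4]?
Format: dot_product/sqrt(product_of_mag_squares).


dot = 32. |a|^2 = 66, |b|^2 = 34. cos = 32/sqrt(2244).

32/sqrt(2244)


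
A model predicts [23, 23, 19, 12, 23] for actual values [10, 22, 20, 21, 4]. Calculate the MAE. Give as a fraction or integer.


MAE = (1/5) * (|10-23|=13 + |22-23|=1 + |20-19|=1 + |21-12|=9 + |4-23|=19). Sum = 43. MAE = 43/5.

43/5


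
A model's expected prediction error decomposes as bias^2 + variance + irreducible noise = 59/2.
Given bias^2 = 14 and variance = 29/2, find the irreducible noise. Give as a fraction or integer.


Total error = bias^2 + variance + irreducible noise. So irreducible noise = 59/2 - 14 - 29/2 = 1.

1


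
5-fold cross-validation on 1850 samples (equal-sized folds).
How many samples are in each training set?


Each validation fold has 1850/5 = 370 samples. Training set = 1850 - 370 = 1480.

1480


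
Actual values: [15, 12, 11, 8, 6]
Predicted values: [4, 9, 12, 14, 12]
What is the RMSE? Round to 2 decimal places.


MSE = 40.6000. RMSE = sqrt(40.6000) = 6.37.

6.37


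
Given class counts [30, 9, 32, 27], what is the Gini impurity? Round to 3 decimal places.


Total = 98. Proportions: 30/98, 9/98, 32/98, 27/98. sum(p_i^2) = 0.2847. Gini = 1 - 0.2847 = 0.7153, which rounds to 0.715.

0.715


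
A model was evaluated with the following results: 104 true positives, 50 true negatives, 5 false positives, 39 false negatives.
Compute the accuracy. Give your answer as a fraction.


Accuracy = (TP + TN) / (TP + TN + FP + FN) = (104 + 50) / 198 = 7/9.

7/9


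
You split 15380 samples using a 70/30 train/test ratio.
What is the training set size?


Test set = 15380 * 30% = 4614. Training set = 15380 - 4614 = 10766.

10766


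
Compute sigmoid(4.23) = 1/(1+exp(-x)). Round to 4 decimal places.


sigma(4.23) = 1/(1+e^(-4.23)) = 1/(1+0.014552) = 1/1.014552 = 0.9857.

0.9857


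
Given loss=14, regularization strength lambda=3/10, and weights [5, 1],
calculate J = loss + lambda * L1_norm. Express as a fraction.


L1 norm = sum(|w|) = 6. J = 14 + 3/10 * 6 = 79/5.

79/5


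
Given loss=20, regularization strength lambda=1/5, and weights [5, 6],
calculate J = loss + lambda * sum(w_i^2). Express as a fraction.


L2 sq norm = sum(w^2) = 61. J = 20 + 1/5 * 61 = 161/5.

161/5


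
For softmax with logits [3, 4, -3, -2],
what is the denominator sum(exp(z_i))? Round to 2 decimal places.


Denom = e^3=20.0855 + e^4=54.5982 + e^-3=0.0498 + e^-2=0.1353. Sum = 74.8688, which rounds to 74.87.

74.87


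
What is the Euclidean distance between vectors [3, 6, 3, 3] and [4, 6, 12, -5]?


d = sqrt(sum of squared differences). (3-4)^2=1, (6-6)^2=0, (3-12)^2=81, (3--5)^2=64. Sum = 146.

sqrt(146)


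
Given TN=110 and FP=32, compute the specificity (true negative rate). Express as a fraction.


Specificity = TN / (TN + FP) = 110 / 142 = 55/71.

55/71


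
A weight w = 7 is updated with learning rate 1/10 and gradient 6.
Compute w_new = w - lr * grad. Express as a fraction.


w_new = 7 - 1/10 * 6 = 7 - 3/5 = 32/5.

32/5


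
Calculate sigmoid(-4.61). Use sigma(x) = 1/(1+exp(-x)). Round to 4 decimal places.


sigma(-4.61) = 1/(1+e^(4.61)) = 1/(1+100.484150) = 1/101.484150 = 0.0099.

0.0099


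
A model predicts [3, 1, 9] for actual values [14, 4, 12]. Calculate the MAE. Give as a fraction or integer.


MAE = (1/3) * (|14-3|=11 + |4-1|=3 + |12-9|=3). Sum = 17. MAE = 17/3.

17/3


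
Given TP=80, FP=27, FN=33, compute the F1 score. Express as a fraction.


Precision = 80/107 = 80/107. Recall = 80/113 = 80/113. F1 = 2*P*R/(P+R) = 8/11.

8/11


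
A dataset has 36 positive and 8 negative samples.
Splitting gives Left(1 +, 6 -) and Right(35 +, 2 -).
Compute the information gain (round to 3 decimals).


H(parent) = 0.6840. H(left) = 0.5917, H(right) = 0.3034. Weighted = (7/44)*0.5917 + (37/44)*0.3034 = 0.3493. IG = 0.6840 - 0.3493 = 0.3347, which rounds to 0.335.

0.335


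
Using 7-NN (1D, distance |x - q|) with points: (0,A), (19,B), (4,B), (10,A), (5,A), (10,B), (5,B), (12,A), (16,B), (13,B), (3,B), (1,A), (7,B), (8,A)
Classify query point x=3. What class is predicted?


Distances: |0-3|=3, |19-3|=16, |4-3|=1, |10-3|=7, |5-3|=2, |10-3|=7, |5-3|=2, |12-3|=9, |16-3|=13, |13-3|=10, |3-3|=0, |1-3|=2, |7-3|=4, |8-3|=5. 7 nearest: (3,B), (4,B), (5,A), (1,A), (5,B), (0,A), (7,B). Counts: {'B': 4, 'A': 3}. Majority class: B.

B


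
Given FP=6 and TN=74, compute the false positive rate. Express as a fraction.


FPR = FP / (FP + TN) = 6 / 80 = 3/40.

3/40


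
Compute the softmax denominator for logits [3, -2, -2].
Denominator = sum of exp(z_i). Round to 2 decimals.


Denom = e^3=20.0855 + e^-2=0.1353 + e^-2=0.1353. Sum = 20.3561, which rounds to 20.36.

20.36


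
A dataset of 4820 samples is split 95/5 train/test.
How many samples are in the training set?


Test set = 4820 * 5% = 241. Training set = 4820 - 241 = 4579.

4579


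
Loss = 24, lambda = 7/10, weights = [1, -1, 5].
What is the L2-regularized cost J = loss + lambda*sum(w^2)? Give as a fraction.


L2 sq norm = sum(w^2) = 27. J = 24 + 7/10 * 27 = 429/10.

429/10


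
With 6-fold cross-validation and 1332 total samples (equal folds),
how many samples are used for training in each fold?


Each validation fold has 1332/6 = 222 samples. Training set = 1332 - 222 = 1110.

1110


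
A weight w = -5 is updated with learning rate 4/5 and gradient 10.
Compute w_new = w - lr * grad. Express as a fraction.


w_new = -5 - 4/5 * 10 = -5 - 8 = -13.

-13


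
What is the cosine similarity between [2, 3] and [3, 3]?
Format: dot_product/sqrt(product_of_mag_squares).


dot = 15. |a|^2 = 13, |b|^2 = 18. cos = 15/sqrt(234).

15/sqrt(234)


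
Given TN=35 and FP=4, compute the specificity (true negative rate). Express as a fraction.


Specificity = TN / (TN + FP) = 35 / 39 = 35/39.

35/39


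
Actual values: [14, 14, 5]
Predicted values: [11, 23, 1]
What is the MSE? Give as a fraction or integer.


MSE = (1/3) * ((14-11)^2=9 + (14-23)^2=81 + (5-1)^2=16). Sum = 106. MSE = 106/3.

106/3


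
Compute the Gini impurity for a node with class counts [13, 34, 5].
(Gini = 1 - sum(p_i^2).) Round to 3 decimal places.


Total = 52. Proportions: 13/52, 34/52, 5/52. sum(p_i^2) = 0.4993. Gini = 1 - 0.4993 = 0.5007, which rounds to 0.501.

0.501


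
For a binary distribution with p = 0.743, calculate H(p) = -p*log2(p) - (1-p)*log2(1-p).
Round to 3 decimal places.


H = -0.743*log2(0.743) - 0.257*log2(0.257) = 0.822.

0.822


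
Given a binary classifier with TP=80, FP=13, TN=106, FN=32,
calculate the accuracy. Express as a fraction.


Accuracy = (TP + TN) / (TP + TN + FP + FN) = (80 + 106) / 231 = 62/77.

62/77


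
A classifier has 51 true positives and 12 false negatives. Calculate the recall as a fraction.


Recall = TP / (TP + FN) = 51 / 63 = 17/21.

17/21


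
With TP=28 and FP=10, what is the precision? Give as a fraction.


Precision = TP / (TP + FP) = 28 / 38 = 14/19.

14/19


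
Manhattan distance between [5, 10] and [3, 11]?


d = sum of absolute differences: |5-3|=2 + |10-11|=1 = 3.

3


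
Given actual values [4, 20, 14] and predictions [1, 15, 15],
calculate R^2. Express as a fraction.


Mean(y) = 38/3. SS_res = 35. SS_tot = 392/3. R^2 = 1 - 35/(392/3) = 41/56.

41/56


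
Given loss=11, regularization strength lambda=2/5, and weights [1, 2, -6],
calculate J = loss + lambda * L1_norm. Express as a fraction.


L1 norm = sum(|w|) = 9. J = 11 + 2/5 * 9 = 73/5.

73/5


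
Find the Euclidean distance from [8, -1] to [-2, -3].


d = sqrt(sum of squared differences). (8--2)^2=100, (-1--3)^2=4. Sum = 104.

sqrt(104)


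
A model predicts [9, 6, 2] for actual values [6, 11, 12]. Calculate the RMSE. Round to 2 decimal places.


MSE = 44.6667. RMSE = sqrt(44.6667) = 6.68.

6.68


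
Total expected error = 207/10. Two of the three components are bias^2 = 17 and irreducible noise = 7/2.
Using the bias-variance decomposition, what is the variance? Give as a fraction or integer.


Total error = bias^2 + variance + irreducible noise. So variance = 207/10 - 17 - 7/2 = 1/5.

1/5


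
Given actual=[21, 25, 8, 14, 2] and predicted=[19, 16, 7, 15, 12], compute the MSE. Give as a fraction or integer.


MSE = (1/5) * ((21-19)^2=4 + (25-16)^2=81 + (8-7)^2=1 + (14-15)^2=1 + (2-12)^2=100). Sum = 187. MSE = 187/5.

187/5


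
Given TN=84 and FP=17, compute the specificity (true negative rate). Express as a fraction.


Specificity = TN / (TN + FP) = 84 / 101 = 84/101.

84/101


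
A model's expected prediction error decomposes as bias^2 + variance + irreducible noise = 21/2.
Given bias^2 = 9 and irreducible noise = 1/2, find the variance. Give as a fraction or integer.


Total error = bias^2 + variance + irreducible noise. So variance = 21/2 - 9 - 1/2 = 1.

1


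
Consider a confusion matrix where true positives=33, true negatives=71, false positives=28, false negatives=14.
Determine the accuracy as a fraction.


Accuracy = (TP + TN) / (TP + TN + FP + FN) = (33 + 71) / 146 = 52/73.

52/73


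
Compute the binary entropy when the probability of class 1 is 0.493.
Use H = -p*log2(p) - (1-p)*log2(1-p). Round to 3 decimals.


H = -0.493*log2(0.493) - 0.507*log2(0.507) = 1.000.

1.000


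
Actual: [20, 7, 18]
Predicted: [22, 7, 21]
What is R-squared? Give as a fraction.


Mean(y) = 15. SS_res = 13. SS_tot = 98. R^2 = 1 - 13/(98) = 85/98.

85/98


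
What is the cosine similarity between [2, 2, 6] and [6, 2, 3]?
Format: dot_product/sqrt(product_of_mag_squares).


dot = 34. |a|^2 = 44, |b|^2 = 49. cos = 34/sqrt(2156).

34/sqrt(2156)


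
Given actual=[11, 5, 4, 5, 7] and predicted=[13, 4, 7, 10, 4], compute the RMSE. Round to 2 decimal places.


MSE = 9.6000. RMSE = sqrt(9.6000) = 3.10.

3.10


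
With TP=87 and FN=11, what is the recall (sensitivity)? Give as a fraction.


Recall = TP / (TP + FN) = 87 / 98 = 87/98.

87/98


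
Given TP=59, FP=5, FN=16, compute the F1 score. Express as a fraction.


Precision = 59/64 = 59/64. Recall = 59/75 = 59/75. F1 = 2*P*R/(P+R) = 118/139.

118/139


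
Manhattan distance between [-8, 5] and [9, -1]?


d = sum of absolute differences: |-8-9|=17 + |5--1|=6 = 23.

23


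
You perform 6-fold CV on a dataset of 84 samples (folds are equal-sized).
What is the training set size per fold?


Each validation fold has 84/6 = 14 samples. Training set = 84 - 14 = 70.

70


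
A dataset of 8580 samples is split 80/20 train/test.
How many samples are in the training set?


Test set = 8580 * 20% = 1716. Training set = 8580 - 1716 = 6864.

6864


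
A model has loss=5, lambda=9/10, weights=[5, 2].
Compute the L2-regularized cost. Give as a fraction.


L2 sq norm = sum(w^2) = 29. J = 5 + 9/10 * 29 = 311/10.

311/10


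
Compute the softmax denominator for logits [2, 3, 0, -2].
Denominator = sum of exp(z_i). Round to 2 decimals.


Denom = e^2=7.3891 + e^3=20.0855 + e^0=1.0000 + e^-2=0.1353. Sum = 28.6099, which rounds to 28.61.

28.61


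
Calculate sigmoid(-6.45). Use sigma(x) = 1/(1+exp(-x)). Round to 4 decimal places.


sigma(-6.45) = 1/(1+e^(6.45)) = 1/(1+632.702293) = 1/633.702293 = 0.0016.

0.0016


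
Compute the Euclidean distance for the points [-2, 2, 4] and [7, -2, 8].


d = sqrt(sum of squared differences). (-2-7)^2=81, (2--2)^2=16, (4-8)^2=16. Sum = 113.

sqrt(113)


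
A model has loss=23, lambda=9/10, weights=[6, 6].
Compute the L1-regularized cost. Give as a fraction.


L1 norm = sum(|w|) = 12. J = 23 + 9/10 * 12 = 169/5.

169/5


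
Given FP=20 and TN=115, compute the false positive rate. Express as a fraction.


FPR = FP / (FP + TN) = 20 / 135 = 4/27.

4/27


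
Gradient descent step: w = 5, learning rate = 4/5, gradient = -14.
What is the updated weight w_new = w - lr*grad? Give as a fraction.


w_new = 5 - 4/5 * -14 = 5 - -56/5 = 81/5.

81/5


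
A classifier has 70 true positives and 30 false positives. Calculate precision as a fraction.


Precision = TP / (TP + FP) = 70 / 100 = 7/10.

7/10


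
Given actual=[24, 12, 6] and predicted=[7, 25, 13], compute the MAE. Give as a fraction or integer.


MAE = (1/3) * (|24-7|=17 + |12-25|=13 + |6-13|=7). Sum = 37. MAE = 37/3.

37/3


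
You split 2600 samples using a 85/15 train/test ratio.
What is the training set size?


Test set = 2600 * 15% = 390. Training set = 2600 - 390 = 2210.

2210


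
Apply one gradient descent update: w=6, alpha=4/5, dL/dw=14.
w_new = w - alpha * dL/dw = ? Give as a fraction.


w_new = 6 - 4/5 * 14 = 6 - 56/5 = -26/5.

-26/5


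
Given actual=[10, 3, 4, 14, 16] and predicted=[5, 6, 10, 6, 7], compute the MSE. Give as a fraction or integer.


MSE = (1/5) * ((10-5)^2=25 + (3-6)^2=9 + (4-10)^2=36 + (14-6)^2=64 + (16-7)^2=81). Sum = 215. MSE = 43.

43


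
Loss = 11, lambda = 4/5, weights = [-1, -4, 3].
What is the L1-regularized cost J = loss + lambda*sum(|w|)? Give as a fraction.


L1 norm = sum(|w|) = 8. J = 11 + 4/5 * 8 = 87/5.

87/5


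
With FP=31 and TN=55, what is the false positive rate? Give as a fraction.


FPR = FP / (FP + TN) = 31 / 86 = 31/86.

31/86


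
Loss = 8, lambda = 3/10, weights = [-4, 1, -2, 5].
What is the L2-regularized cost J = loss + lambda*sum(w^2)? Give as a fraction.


L2 sq norm = sum(w^2) = 46. J = 8 + 3/10 * 46 = 109/5.

109/5


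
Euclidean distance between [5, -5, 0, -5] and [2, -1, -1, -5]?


d = sqrt(sum of squared differences). (5-2)^2=9, (-5--1)^2=16, (0--1)^2=1, (-5--5)^2=0. Sum = 26.

sqrt(26)


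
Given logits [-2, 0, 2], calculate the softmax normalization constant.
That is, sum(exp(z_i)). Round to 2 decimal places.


Denom = e^-2=0.1353 + e^0=1.0000 + e^2=7.3891. Sum = 8.5244, which rounds to 8.52.

8.52


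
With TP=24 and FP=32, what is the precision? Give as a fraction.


Precision = TP / (TP + FP) = 24 / 56 = 3/7.

3/7


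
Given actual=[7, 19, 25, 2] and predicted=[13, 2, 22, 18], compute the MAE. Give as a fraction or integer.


MAE = (1/4) * (|7-13|=6 + |19-2|=17 + |25-22|=3 + |2-18|=16). Sum = 42. MAE = 21/2.

21/2


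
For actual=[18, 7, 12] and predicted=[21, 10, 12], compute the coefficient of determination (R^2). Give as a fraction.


Mean(y) = 37/3. SS_res = 18. SS_tot = 182/3. R^2 = 1 - 18/(182/3) = 64/91.

64/91


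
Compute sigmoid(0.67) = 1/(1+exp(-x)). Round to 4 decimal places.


sigma(0.67) = 1/(1+e^(-0.67)) = 1/(1+0.511709) = 1/1.511709 = 0.6615.

0.6615


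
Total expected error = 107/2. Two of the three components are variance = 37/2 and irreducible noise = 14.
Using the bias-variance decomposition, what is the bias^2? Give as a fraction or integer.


Total error = bias^2 + variance + irreducible noise. So bias^2 = 107/2 - 37/2 - 14 = 21.

21


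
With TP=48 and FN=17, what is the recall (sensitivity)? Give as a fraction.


Recall = TP / (TP + FN) = 48 / 65 = 48/65.

48/65


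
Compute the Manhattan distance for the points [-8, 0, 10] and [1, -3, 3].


d = sum of absolute differences: |-8-1|=9 + |0--3|=3 + |10-3|=7 = 19.

19


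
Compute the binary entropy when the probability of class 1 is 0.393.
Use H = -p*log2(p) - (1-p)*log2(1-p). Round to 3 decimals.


H = -0.393*log2(0.393) - 0.607*log2(0.607) = 0.967.

0.967


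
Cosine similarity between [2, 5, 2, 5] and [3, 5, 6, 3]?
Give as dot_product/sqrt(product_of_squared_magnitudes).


dot = 58. |a|^2 = 58, |b|^2 = 79. cos = 58/sqrt(4582).

58/sqrt(4582)


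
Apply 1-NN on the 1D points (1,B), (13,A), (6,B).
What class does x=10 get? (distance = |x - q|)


Distances: |1-10|=9, |13-10|=3, |6-10|=4. 1 nearest: (13,A). Counts: {'A': 1}. Majority class: A.

A
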